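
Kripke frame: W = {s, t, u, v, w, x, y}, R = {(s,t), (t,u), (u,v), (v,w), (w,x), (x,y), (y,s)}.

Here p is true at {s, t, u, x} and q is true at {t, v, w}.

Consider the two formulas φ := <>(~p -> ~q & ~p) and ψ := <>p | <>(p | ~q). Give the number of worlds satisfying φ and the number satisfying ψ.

For <>(~p -> ~q & ~p):
s: successors {t}; ~p -> ~q & ~p there: t:T. ✓
t: successors {u}; ~p -> ~q & ~p there: u:T. ✓
u: successors {v}; ~p -> ~q & ~p there: v:F. ✗
v: successors {w}; ~p -> ~q & ~p there: w:F. ✗
w: successors {x}; ~p -> ~q & ~p there: x:T. ✓
x: successors {y}; ~p -> ~q & ~p there: y:T. ✓
y: successors {s}; ~p -> ~q & ~p there: s:T. ✓
— 5 worlds.
For <>p | <>(p | ~q):
s: <>p is T, <>(p | ~q) is T. ✓
t: <>p is T, <>(p | ~q) is T. ✓
u: <>p is F, <>(p | ~q) is F. ✗
v: <>p is F, <>(p | ~q) is F. ✗
w: <>p is T, <>(p | ~q) is T. ✓
x: <>p is F, <>(p | ~q) is T. ✓
y: <>p is T, <>(p | ~q) is T. ✓
— 5 worlds.

5 and 5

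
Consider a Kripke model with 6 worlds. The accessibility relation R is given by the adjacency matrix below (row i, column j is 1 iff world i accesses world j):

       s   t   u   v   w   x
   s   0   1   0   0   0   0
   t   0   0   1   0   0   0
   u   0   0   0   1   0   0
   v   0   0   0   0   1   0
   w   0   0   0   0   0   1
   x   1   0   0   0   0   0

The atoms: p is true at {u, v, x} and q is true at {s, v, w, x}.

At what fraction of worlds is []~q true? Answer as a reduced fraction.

s: successors {t}; ~q there: t:T. ✓
t: successors {u}; ~q there: u:T. ✓
u: successors {v}; ~q there: v:F. ✗
v: successors {w}; ~q there: w:F. ✗
w: successors {x}; ~q there: x:F. ✗
x: successors {s}; ~q there: s:F. ✗
That's 2 of 6 worlds, so 2/6 = 1/3.

1/3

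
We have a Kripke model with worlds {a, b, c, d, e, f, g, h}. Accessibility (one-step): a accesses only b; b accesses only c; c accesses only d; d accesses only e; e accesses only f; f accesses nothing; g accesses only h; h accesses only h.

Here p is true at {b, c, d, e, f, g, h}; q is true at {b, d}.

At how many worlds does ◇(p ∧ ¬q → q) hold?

a: successors {b}; p ∧ ¬q → q there: b:T. ✓
b: successors {c}; p ∧ ¬q → q there: c:F. ✗
c: successors {d}; p ∧ ¬q → q there: d:T. ✓
d: successors {e}; p ∧ ¬q → q there: e:F. ✗
e: successors {f}; p ∧ ¬q → q there: f:F. ✗
f: no successors, so ◇(p ∧ ¬q → q) fails. ✗
g: successors {h}; p ∧ ¬q → q there: h:F. ✗
h: successors {h}; p ∧ ¬q → q there: h:F. ✗
Satisfying worlds: {a, c}.

2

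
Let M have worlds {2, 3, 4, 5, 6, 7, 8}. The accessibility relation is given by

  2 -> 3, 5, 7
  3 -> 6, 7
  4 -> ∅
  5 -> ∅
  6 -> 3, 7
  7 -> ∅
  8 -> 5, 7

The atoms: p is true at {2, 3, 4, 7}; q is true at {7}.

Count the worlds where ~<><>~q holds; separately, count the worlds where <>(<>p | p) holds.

For ~<><>~q:
2: <><>~q is T. ✗
3: <><>~q is T. ✗
4: <><>~q is F. ✓
5: <><>~q is F. ✓
6: <><>~q is T. ✗
7: <><>~q is F. ✓
8: <><>~q is F. ✓
— 4 worlds.
For <>(<>p | p):
2: successors {3, 5, 7}; <>p | p there: 3:T, 5:F, 7:T. ✓
3: successors {6, 7}; <>p | p there: 6:T, 7:T. ✓
4: no successors, so <>(<>p | p) fails. ✗
5: no successors, so <>(<>p | p) fails. ✗
6: successors {3, 7}; <>p | p there: 3:T, 7:T. ✓
7: no successors, so <>(<>p | p) fails. ✗
8: successors {5, 7}; <>p | p there: 5:F, 7:T. ✓
— 4 worlds.

4 and 4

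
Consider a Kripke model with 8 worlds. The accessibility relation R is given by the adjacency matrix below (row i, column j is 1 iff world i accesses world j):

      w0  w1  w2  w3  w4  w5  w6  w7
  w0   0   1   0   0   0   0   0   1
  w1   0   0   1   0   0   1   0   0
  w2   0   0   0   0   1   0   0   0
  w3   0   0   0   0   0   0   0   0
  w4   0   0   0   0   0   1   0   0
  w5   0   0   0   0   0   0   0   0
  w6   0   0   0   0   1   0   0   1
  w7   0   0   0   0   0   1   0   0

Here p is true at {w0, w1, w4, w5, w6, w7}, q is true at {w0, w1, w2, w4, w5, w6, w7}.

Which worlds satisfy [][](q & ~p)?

w0: successors {w1, w7}; [](q & ~p) there: w1:F, w7:F. ✗
w1: successors {w2, w5}; [](q & ~p) there: w2:F, w5:T. ✗
w2: successors {w4}; [](q & ~p) there: w4:F. ✗
w3: no successors, so [][](q & ~p) holds vacuously. ✓
w4: successors {w5}; [](q & ~p) there: w5:T. ✓
w5: no successors, so [][](q & ~p) holds vacuously. ✓
w6: successors {w4, w7}; [](q & ~p) there: w4:F, w7:F. ✗
w7: successors {w5}; [](q & ~p) there: w5:T. ✓

{w3, w4, w5, w7}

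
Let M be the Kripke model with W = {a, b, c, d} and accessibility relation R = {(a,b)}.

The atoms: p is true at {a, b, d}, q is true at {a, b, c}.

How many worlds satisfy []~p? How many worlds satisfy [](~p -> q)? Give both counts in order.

3 and 4

For []~p:
a: successors {b}; ~p there: b:F. ✗
b: no successors, so []~p holds vacuously. ✓
c: no successors, so []~p holds vacuously. ✓
d: no successors, so []~p holds vacuously. ✓
— 3 worlds.
For [](~p -> q):
a: successors {b}; ~p -> q there: b:T. ✓
b: no successors, so [](~p -> q) holds vacuously. ✓
c: no successors, so [](~p -> q) holds vacuously. ✓
d: no successors, so [](~p -> q) holds vacuously. ✓
— 4 worlds.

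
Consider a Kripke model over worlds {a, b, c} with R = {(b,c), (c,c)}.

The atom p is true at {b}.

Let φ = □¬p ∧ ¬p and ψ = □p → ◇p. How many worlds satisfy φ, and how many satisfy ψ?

For □¬p ∧ ¬p:
a: □¬p is T, ¬p is T. ✓
b: □¬p is T, ¬p is F. ✗
c: □¬p is T, ¬p is T. ✓
— 2 worlds.
For □p → ◇p:
a: □p is T, ◇p is F. ✗
b: □p is F, ◇p is F. ✓
c: □p is F, ◇p is F. ✓
— 2 worlds.

2 and 2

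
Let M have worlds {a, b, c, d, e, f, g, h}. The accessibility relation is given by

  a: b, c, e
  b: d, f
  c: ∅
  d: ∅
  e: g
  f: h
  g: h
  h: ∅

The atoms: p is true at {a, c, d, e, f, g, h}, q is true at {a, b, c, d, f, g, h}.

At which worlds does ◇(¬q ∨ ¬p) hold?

a: successors {b, c, e}; ¬q ∨ ¬p there: b:T, c:F, e:T. ✓
b: successors {d, f}; ¬q ∨ ¬p there: d:F, f:F. ✗
c: no successors, so ◇(¬q ∨ ¬p) fails. ✗
d: no successors, so ◇(¬q ∨ ¬p) fails. ✗
e: successors {g}; ¬q ∨ ¬p there: g:F. ✗
f: successors {h}; ¬q ∨ ¬p there: h:F. ✗
g: successors {h}; ¬q ∨ ¬p there: h:F. ✗
h: no successors, so ◇(¬q ∨ ¬p) fails. ✗

{a}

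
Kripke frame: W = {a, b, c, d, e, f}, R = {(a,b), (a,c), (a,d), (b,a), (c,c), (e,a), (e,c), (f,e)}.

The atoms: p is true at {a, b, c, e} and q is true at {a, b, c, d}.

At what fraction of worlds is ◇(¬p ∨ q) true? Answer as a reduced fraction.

a: successors {b, c, d}; ¬p ∨ q there: b:T, c:T, d:T. ✓
b: successors {a}; ¬p ∨ q there: a:T. ✓
c: successors {c}; ¬p ∨ q there: c:T. ✓
d: no successors, so ◇(¬p ∨ q) fails. ✗
e: successors {a, c}; ¬p ∨ q there: a:T, c:T. ✓
f: successors {e}; ¬p ∨ q there: e:F. ✗
That's 4 of 6 worlds, so 4/6 = 2/3.

2/3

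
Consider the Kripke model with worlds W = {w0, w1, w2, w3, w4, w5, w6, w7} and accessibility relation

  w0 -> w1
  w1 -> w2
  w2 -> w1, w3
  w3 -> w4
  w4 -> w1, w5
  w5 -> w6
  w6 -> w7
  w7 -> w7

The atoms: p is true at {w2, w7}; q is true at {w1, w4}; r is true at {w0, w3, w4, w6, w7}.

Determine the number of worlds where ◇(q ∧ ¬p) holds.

4

w0: successors {w1}; q ∧ ¬p there: w1:T. ✓
w1: successors {w2}; q ∧ ¬p there: w2:F. ✗
w2: successors {w1, w3}; q ∧ ¬p there: w1:T, w3:F. ✓
w3: successors {w4}; q ∧ ¬p there: w4:T. ✓
w4: successors {w1, w5}; q ∧ ¬p there: w1:T, w5:F. ✓
w5: successors {w6}; q ∧ ¬p there: w6:F. ✗
w6: successors {w7}; q ∧ ¬p there: w7:F. ✗
w7: successors {w7}; q ∧ ¬p there: w7:F. ✗
Satisfying worlds: {w0, w2, w3, w4}.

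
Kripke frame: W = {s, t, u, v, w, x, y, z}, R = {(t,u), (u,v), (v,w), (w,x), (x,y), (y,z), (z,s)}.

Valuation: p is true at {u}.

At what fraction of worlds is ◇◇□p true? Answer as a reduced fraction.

s: no successors, so ◇◇□p fails. ✗
t: successors {u}; ◇□p there: u:F. ✗
u: successors {v}; ◇□p there: v:F. ✗
v: successors {w}; ◇□p there: w:F. ✗
w: successors {x}; ◇□p there: x:F. ✗
x: successors {y}; ◇□p there: y:F. ✗
y: successors {z}; ◇□p there: z:T. ✓
z: successors {s}; ◇□p there: s:F. ✗
That's 1 of 8 worlds, so 1/8.

1/8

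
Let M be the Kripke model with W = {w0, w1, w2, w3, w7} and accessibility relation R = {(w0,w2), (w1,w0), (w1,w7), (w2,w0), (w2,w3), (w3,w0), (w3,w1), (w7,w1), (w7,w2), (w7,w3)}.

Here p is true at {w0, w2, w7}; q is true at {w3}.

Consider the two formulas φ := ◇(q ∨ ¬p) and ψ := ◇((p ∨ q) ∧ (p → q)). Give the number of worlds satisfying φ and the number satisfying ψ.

3 and 2

For ◇(q ∨ ¬p):
w0: successors {w2}; q ∨ ¬p there: w2:F. ✗
w1: successors {w0, w7}; q ∨ ¬p there: w0:F, w7:F. ✗
w2: successors {w0, w3}; q ∨ ¬p there: w0:F, w3:T. ✓
w3: successors {w0, w1}; q ∨ ¬p there: w0:F, w1:T. ✓
w7: successors {w1, w2, w3}; q ∨ ¬p there: w1:T, w2:F, w3:T. ✓
— 3 worlds.
For ◇((p ∨ q) ∧ (p → q)):
w0: successors {w2}; (p ∨ q) ∧ (p → q) there: w2:F. ✗
w1: successors {w0, w7}; (p ∨ q) ∧ (p → q) there: w0:F, w7:F. ✗
w2: successors {w0, w3}; (p ∨ q) ∧ (p → q) there: w0:F, w3:T. ✓
w3: successors {w0, w1}; (p ∨ q) ∧ (p → q) there: w0:F, w1:F. ✗
w7: successors {w1, w2, w3}; (p ∨ q) ∧ (p → q) there: w1:F, w2:F, w3:T. ✓
— 2 worlds.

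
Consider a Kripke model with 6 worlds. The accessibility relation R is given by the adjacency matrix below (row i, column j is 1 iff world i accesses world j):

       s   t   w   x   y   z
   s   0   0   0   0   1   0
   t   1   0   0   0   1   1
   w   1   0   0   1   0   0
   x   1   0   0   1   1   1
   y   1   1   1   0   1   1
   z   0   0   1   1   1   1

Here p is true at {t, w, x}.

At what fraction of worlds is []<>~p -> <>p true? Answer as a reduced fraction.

2/3

s: []<>~p is T, <>p is F. ✗
t: []<>~p is T, <>p is F. ✗
w: []<>~p is T, <>p is T. ✓
x: []<>~p is T, <>p is T. ✓
y: []<>~p is T, <>p is T. ✓
z: []<>~p is T, <>p is T. ✓
That's 4 of 6 worlds, so 4/6 = 2/3.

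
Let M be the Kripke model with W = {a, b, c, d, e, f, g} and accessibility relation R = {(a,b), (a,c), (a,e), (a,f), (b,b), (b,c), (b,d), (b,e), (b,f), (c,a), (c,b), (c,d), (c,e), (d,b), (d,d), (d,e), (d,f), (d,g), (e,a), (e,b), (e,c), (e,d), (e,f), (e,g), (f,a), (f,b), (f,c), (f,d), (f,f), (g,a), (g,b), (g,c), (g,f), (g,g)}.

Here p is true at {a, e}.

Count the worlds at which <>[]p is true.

0

a: successors {b, c, e, f}; []p there: b:F, c:F, e:F, f:F. ✗
b: successors {b, c, d, e, f}; []p there: b:F, c:F, d:F, e:F, f:F. ✗
c: successors {a, b, d, e}; []p there: a:F, b:F, d:F, e:F. ✗
d: successors {b, d, e, f, g}; []p there: b:F, d:F, e:F, f:F, g:F. ✗
e: successors {a, b, c, d, f, g}; []p there: a:F, b:F, c:F, d:F, f:F, g:F. ✗
f: successors {a, b, c, d, f}; []p there: a:F, b:F, c:F, d:F, f:F. ✗
g: successors {a, b, c, f, g}; []p there: a:F, b:F, c:F, f:F, g:F. ✗
Satisfying worlds: ∅.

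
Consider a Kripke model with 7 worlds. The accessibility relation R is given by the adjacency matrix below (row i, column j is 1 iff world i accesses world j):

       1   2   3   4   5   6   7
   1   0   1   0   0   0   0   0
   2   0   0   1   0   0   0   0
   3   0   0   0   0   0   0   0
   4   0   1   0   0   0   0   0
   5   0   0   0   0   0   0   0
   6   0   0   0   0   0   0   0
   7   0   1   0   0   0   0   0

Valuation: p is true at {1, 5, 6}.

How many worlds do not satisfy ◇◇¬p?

1: successors {2}; ◇¬p there: 2:T. ✓
2: successors {3}; ◇¬p there: 3:F. ✗
3: no successors, so ◇◇¬p fails. ✗
4: successors {2}; ◇¬p there: 2:T. ✓
5: no successors, so ◇◇¬p fails. ✗
6: no successors, so ◇◇¬p fails. ✗
7: successors {2}; ◇¬p there: 2:T. ✓
Satisfying worlds: {1, 4, 7}.
So ◇◇¬p fails at the other 4 worlds.

4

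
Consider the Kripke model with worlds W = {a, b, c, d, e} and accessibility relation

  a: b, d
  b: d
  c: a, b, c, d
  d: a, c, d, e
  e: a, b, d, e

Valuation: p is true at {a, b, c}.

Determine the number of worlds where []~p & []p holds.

0

a: []~p is F, []p is F. ✗
b: []~p is T, []p is F. ✗
c: []~p is F, []p is F. ✗
d: []~p is F, []p is F. ✗
e: []~p is F, []p is F. ✗
Satisfying worlds: ∅.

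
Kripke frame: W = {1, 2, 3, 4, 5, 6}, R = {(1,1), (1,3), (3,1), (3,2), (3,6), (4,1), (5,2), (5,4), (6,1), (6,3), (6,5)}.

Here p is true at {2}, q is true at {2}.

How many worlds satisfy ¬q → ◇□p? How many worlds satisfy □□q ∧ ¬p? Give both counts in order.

3 and 0

For ¬q → ◇□p:
1: ¬q is T, ◇□p is F. ✗
2: ¬q is F, ◇□p is F. ✓
3: ¬q is T, ◇□p is T. ✓
4: ¬q is T, ◇□p is F. ✗
5: ¬q is T, ◇□p is T. ✓
6: ¬q is T, ◇□p is F. ✗
— 3 worlds.
For □□q ∧ ¬p:
1: □□q is F, ¬p is T. ✗
2: □□q is T, ¬p is F. ✗
3: □□q is F, ¬p is T. ✗
4: □□q is F, ¬p is T. ✗
5: □□q is F, ¬p is T. ✗
6: □□q is F, ¬p is T. ✗
— 0 worlds.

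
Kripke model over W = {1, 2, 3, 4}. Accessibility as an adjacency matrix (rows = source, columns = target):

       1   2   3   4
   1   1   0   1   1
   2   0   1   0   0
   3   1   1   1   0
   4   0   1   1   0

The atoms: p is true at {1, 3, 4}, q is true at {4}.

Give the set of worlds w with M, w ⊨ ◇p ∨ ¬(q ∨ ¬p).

{1, 3, 4}

1: ◇p is T, ¬(q ∨ ¬p) is T. ✓
2: ◇p is F, ¬(q ∨ ¬p) is F. ✗
3: ◇p is T, ¬(q ∨ ¬p) is T. ✓
4: ◇p is T, ¬(q ∨ ¬p) is F. ✓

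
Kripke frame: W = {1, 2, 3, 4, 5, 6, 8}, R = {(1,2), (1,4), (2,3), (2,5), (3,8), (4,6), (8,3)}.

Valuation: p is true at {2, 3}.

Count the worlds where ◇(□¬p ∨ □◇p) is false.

1: successors {2, 4}; □¬p ∨ □◇p there: 2:F, 4:T. ✓
2: successors {3, 5}; □¬p ∨ □◇p there: 3:T, 5:T. ✓
3: successors {8}; □¬p ∨ □◇p there: 8:F. ✗
4: successors {6}; □¬p ∨ □◇p there: 6:T. ✓
5: no successors, so ◇(□¬p ∨ □◇p) fails. ✗
6: no successors, so ◇(□¬p ∨ □◇p) fails. ✗
8: successors {3}; □¬p ∨ □◇p there: 3:T. ✓
Satisfying worlds: {1, 2, 4, 8}.
So ◇(□¬p ∨ □◇p) fails at the other 3 worlds.

3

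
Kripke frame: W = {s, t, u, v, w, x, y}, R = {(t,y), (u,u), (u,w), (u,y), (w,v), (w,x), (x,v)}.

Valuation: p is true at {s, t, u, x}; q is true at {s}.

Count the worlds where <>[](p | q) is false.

3

s: no successors, so <>[](p | q) fails. ✗
t: successors {y}; [](p | q) there: y:T. ✓
u: successors {u, w, y}; [](p | q) there: u:F, w:F, y:T. ✓
v: no successors, so <>[](p | q) fails. ✗
w: successors {v, x}; [](p | q) there: v:T, x:F. ✓
x: successors {v}; [](p | q) there: v:T. ✓
y: no successors, so <>[](p | q) fails. ✗
Satisfying worlds: {t, u, w, x}.
So <>[](p | q) fails at the other 3 worlds.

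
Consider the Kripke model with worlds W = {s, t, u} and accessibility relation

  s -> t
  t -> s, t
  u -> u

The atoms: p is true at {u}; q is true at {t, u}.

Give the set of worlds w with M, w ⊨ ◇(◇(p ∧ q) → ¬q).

s: successors {t}; ◇(p ∧ q) → ¬q there: t:T. ✓
t: successors {s, t}; ◇(p ∧ q) → ¬q there: s:T, t:T. ✓
u: successors {u}; ◇(p ∧ q) → ¬q there: u:F. ✗

{s, t}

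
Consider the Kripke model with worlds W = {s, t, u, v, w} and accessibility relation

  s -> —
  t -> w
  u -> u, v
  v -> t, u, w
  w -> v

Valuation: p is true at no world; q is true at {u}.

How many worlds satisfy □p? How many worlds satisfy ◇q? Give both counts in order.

1 and 2

For □p:
s: no successors, so □p holds vacuously. ✓
t: successors {w}; p there: w:F. ✗
u: successors {u, v}; p there: u:F, v:F. ✗
v: successors {t, u, w}; p there: t:F, u:F, w:F. ✗
w: successors {v}; p there: v:F. ✗
— 1 world.
For ◇q:
s: no successors, so ◇q fails. ✗
t: successors {w}; q there: w:F. ✗
u: successors {u, v}; q there: u:T, v:F. ✓
v: successors {t, u, w}; q there: t:F, u:T, w:F. ✓
w: successors {v}; q there: v:F. ✗
— 2 worlds.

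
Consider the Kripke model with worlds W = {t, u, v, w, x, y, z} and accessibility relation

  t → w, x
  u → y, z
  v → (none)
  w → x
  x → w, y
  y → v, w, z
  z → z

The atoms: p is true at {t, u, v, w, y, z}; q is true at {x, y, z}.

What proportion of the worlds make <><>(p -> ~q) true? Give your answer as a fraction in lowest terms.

t: successors {w, x}; <>(p -> ~q) there: w:T, x:T. ✓
u: successors {y, z}; <>(p -> ~q) there: y:T, z:F. ✓
v: no successors, so <><>(p -> ~q) fails. ✗
w: successors {x}; <>(p -> ~q) there: x:T. ✓
x: successors {w, y}; <>(p -> ~q) there: w:T, y:T. ✓
y: successors {v, w, z}; <>(p -> ~q) there: v:F, w:T, z:F. ✓
z: successors {z}; <>(p -> ~q) there: z:F. ✗
That's 5 of 7 worlds, so 5/7.

5/7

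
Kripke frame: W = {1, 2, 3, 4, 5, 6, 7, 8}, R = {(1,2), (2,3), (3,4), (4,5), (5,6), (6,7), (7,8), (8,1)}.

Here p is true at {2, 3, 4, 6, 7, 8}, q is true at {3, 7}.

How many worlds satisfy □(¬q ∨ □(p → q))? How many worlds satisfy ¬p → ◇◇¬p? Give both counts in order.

6 and 6

For □(¬q ∨ □(p → q)):
1: successors {2}; ¬q ∨ □(p → q) there: 2:T. ✓
2: successors {3}; ¬q ∨ □(p → q) there: 3:F. ✗
3: successors {4}; ¬q ∨ □(p → q) there: 4:T. ✓
4: successors {5}; ¬q ∨ □(p → q) there: 5:T. ✓
5: successors {6}; ¬q ∨ □(p → q) there: 6:T. ✓
6: successors {7}; ¬q ∨ □(p → q) there: 7:F. ✗
7: successors {8}; ¬q ∨ □(p → q) there: 8:T. ✓
8: successors {1}; ¬q ∨ □(p → q) there: 1:T. ✓
— 6 worlds.
For ¬p → ◇◇¬p:
1: ¬p is T, ◇◇¬p is F. ✗
2: ¬p is F, ◇◇¬p is F. ✓
3: ¬p is F, ◇◇¬p is T. ✓
4: ¬p is F, ◇◇¬p is F. ✓
5: ¬p is T, ◇◇¬p is F. ✗
6: ¬p is F, ◇◇¬p is F. ✓
7: ¬p is F, ◇◇¬p is T. ✓
8: ¬p is F, ◇◇¬p is F. ✓
— 6 worlds.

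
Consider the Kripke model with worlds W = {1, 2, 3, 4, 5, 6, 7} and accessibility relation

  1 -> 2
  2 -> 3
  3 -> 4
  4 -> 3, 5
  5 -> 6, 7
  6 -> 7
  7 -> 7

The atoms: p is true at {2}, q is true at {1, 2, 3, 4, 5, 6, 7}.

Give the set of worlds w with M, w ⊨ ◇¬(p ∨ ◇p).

1: successors {2}; ¬(p ∨ ◇p) there: 2:F. ✗
2: successors {3}; ¬(p ∨ ◇p) there: 3:T. ✓
3: successors {4}; ¬(p ∨ ◇p) there: 4:T. ✓
4: successors {3, 5}; ¬(p ∨ ◇p) there: 3:T, 5:T. ✓
5: successors {6, 7}; ¬(p ∨ ◇p) there: 6:T, 7:T. ✓
6: successors {7}; ¬(p ∨ ◇p) there: 7:T. ✓
7: successors {7}; ¬(p ∨ ◇p) there: 7:T. ✓

{2, 3, 4, 5, 6, 7}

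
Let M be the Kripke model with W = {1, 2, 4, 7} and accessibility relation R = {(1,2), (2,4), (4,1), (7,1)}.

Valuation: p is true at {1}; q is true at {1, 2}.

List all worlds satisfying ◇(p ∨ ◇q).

1: successors {2}; p ∨ ◇q there: 2:F. ✗
2: successors {4}; p ∨ ◇q there: 4:T. ✓
4: successors {1}; p ∨ ◇q there: 1:T. ✓
7: successors {1}; p ∨ ◇q there: 1:T. ✓

{2, 4, 7}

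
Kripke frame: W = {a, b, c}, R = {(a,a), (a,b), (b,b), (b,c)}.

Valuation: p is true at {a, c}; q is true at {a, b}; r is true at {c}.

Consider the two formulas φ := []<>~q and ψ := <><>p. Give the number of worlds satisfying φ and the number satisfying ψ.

For []<>~q:
a: successors {a, b}; <>~q there: a:F, b:T. ✗
b: successors {b, c}; <>~q there: b:T, c:F. ✗
c: no successors, so []<>~q holds vacuously. ✓
— 1 world.
For <><>p:
a: successors {a, b}; <>p there: a:T, b:T. ✓
b: successors {b, c}; <>p there: b:T, c:F. ✓
c: no successors, so <><>p fails. ✗
— 2 worlds.

1 and 2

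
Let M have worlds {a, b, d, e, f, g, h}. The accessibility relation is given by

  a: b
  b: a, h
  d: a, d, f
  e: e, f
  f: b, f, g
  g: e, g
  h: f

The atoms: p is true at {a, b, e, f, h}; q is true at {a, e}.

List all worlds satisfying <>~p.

{d, f, g}

a: successors {b}; ~p there: b:F. ✗
b: successors {a, h}; ~p there: a:F, h:F. ✗
d: successors {a, d, f}; ~p there: a:F, d:T, f:F. ✓
e: successors {e, f}; ~p there: e:F, f:F. ✗
f: successors {b, f, g}; ~p there: b:F, f:F, g:T. ✓
g: successors {e, g}; ~p there: e:F, g:T. ✓
h: successors {f}; ~p there: f:F. ✗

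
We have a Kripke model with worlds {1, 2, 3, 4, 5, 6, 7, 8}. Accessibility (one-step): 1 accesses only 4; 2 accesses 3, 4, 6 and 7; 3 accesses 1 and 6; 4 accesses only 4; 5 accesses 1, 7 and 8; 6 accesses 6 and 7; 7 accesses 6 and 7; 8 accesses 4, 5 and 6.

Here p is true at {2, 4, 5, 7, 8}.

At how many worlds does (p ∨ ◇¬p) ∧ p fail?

3

1: p ∨ ◇¬p is F, p is F. ✗
2: p ∨ ◇¬p is T, p is T. ✓
3: p ∨ ◇¬p is T, p is F. ✗
4: p ∨ ◇¬p is T, p is T. ✓
5: p ∨ ◇¬p is T, p is T. ✓
6: p ∨ ◇¬p is T, p is F. ✗
7: p ∨ ◇¬p is T, p is T. ✓
8: p ∨ ◇¬p is T, p is T. ✓
Satisfying worlds: {2, 4, 5, 7, 8}.
So (p ∨ ◇¬p) ∧ p fails at the other 3 worlds.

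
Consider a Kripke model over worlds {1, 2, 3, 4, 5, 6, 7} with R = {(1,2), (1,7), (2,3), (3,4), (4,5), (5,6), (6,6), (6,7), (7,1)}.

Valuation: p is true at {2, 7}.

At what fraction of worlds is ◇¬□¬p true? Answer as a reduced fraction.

3/7

1: successors {2, 7}; ¬□¬p there: 2:F, 7:F. ✗
2: successors {3}; ¬□¬p there: 3:F. ✗
3: successors {4}; ¬□¬p there: 4:F. ✗
4: successors {5}; ¬□¬p there: 5:F. ✗
5: successors {6}; ¬□¬p there: 6:T. ✓
6: successors {6, 7}; ¬□¬p there: 6:T, 7:F. ✓
7: successors {1}; ¬□¬p there: 1:T. ✓
That's 3 of 7 worlds, so 3/7.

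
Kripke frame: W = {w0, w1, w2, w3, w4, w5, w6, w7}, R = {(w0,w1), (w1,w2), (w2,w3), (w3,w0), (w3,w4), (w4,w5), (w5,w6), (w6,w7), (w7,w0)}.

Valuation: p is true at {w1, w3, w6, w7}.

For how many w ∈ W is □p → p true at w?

5

w0: □p is T, p is F. ✗
w1: □p is F, p is T. ✓
w2: □p is T, p is F. ✗
w3: □p is F, p is T. ✓
w4: □p is F, p is F. ✓
w5: □p is T, p is F. ✗
w6: □p is T, p is T. ✓
w7: □p is F, p is T. ✓
Satisfying worlds: {w1, w3, w4, w6, w7}.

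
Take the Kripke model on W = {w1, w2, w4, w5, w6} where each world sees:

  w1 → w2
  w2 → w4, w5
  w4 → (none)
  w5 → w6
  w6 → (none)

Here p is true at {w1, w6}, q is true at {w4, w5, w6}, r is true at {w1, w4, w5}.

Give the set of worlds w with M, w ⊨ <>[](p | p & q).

w1: successors {w2}; [](p | p & q) there: w2:F. ✗
w2: successors {w4, w5}; [](p | p & q) there: w4:T, w5:T. ✓
w4: no successors, so <>[](p | p & q) fails. ✗
w5: successors {w6}; [](p | p & q) there: w6:T. ✓
w6: no successors, so <>[](p | p & q) fails. ✗

{w2, w5}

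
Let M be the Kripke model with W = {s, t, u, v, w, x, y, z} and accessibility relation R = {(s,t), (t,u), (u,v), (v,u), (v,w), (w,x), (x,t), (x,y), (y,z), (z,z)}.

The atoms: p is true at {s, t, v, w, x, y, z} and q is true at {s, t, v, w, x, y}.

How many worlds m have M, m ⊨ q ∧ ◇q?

4

s: q is T, ◇q is T. ✓
t: q is T, ◇q is F. ✗
u: q is F, ◇q is T. ✗
v: q is T, ◇q is T. ✓
w: q is T, ◇q is T. ✓
x: q is T, ◇q is T. ✓
y: q is T, ◇q is F. ✗
z: q is F, ◇q is F. ✗
Satisfying worlds: {s, v, w, x}.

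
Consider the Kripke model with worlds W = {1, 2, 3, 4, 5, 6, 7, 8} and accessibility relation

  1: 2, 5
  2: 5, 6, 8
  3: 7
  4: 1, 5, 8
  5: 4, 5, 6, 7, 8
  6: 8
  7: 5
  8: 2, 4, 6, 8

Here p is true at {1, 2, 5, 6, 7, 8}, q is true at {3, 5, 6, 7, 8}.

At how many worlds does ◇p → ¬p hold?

2

1: ◇p is T, ¬p is F. ✗
2: ◇p is T, ¬p is F. ✗
3: ◇p is T, ¬p is T. ✓
4: ◇p is T, ¬p is T. ✓
5: ◇p is T, ¬p is F. ✗
6: ◇p is T, ¬p is F. ✗
7: ◇p is T, ¬p is F. ✗
8: ◇p is T, ¬p is F. ✗
Satisfying worlds: {3, 4}.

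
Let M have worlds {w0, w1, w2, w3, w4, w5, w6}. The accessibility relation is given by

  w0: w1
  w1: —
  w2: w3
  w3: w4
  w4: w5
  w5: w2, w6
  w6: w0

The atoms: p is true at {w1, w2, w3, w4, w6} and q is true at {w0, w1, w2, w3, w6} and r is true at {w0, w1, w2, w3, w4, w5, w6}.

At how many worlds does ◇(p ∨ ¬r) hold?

w0: successors {w1}; p ∨ ¬r there: w1:T. ✓
w1: no successors, so ◇(p ∨ ¬r) fails. ✗
w2: successors {w3}; p ∨ ¬r there: w3:T. ✓
w3: successors {w4}; p ∨ ¬r there: w4:T. ✓
w4: successors {w5}; p ∨ ¬r there: w5:F. ✗
w5: successors {w2, w6}; p ∨ ¬r there: w2:T, w6:T. ✓
w6: successors {w0}; p ∨ ¬r there: w0:F. ✗
Satisfying worlds: {w0, w2, w3, w5}.

4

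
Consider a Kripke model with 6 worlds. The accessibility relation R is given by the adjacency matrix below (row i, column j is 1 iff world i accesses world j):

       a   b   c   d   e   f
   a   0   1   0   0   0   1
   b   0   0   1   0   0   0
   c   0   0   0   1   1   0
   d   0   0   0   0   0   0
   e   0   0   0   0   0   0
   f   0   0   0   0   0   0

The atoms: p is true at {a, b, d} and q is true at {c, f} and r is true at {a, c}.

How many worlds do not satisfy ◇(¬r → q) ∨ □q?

1

a: ◇(¬r → q) is T, □q is F. ✓
b: ◇(¬r → q) is T, □q is T. ✓
c: ◇(¬r → q) is F, □q is F. ✗
d: ◇(¬r → q) is F, □q is T. ✓
e: ◇(¬r → q) is F, □q is T. ✓
f: ◇(¬r → q) is F, □q is T. ✓
Satisfying worlds: {a, b, d, e, f}.
So ◇(¬r → q) ∨ □q fails at the other 1 world.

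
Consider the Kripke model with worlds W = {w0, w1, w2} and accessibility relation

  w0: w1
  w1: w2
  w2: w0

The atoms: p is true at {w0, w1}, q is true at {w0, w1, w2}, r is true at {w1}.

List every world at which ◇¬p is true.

{w1}

w0: successors {w1}; ¬p there: w1:F. ✗
w1: successors {w2}; ¬p there: w2:T. ✓
w2: successors {w0}; ¬p there: w0:F. ✗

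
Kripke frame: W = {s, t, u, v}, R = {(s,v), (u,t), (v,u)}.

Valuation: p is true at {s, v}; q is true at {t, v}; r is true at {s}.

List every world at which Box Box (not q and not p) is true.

{s, t, u}

s: successors {v}; Box (not q and not p) there: v:T. ✓
t: no successors, so Box Box (not q and not p) holds vacuously. ✓
u: successors {t}; Box (not q and not p) there: t:T. ✓
v: successors {u}; Box (not q and not p) there: u:F. ✗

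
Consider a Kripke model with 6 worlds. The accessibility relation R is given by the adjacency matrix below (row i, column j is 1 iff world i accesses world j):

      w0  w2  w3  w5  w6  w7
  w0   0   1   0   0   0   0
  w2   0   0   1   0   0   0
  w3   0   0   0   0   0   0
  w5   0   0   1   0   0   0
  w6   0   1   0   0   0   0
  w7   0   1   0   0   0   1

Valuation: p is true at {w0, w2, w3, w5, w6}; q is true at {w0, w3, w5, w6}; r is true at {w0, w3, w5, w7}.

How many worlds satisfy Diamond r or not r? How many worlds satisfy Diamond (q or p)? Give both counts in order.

For Diamond r or not r:
w0: Diamond r is F, not r is F. ✗
w2: Diamond r is T, not r is T. ✓
w3: Diamond r is F, not r is F. ✗
w5: Diamond r is T, not r is F. ✓
w6: Diamond r is F, not r is T. ✓
w7: Diamond r is T, not r is F. ✓
— 4 worlds.
For Diamond (q or p):
w0: successors {w2}; q or p there: w2:T. ✓
w2: successors {w3}; q or p there: w3:T. ✓
w3: no successors, so Diamond (q or p) fails. ✗
w5: successors {w3}; q or p there: w3:T. ✓
w6: successors {w2}; q or p there: w2:T. ✓
w7: successors {w2, w7}; q or p there: w2:T, w7:F. ✓
— 5 worlds.

4 and 5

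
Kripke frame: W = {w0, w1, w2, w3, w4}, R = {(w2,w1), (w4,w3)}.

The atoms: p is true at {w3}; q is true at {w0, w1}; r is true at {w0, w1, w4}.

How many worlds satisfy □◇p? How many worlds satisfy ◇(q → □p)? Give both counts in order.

3 and 2

For □◇p:
w0: no successors, so □◇p holds vacuously. ✓
w1: no successors, so □◇p holds vacuously. ✓
w2: successors {w1}; ◇p there: w1:F. ✗
w3: no successors, so □◇p holds vacuously. ✓
w4: successors {w3}; ◇p there: w3:F. ✗
— 3 worlds.
For ◇(q → □p):
w0: no successors, so ◇(q → □p) fails. ✗
w1: no successors, so ◇(q → □p) fails. ✗
w2: successors {w1}; q → □p there: w1:T. ✓
w3: no successors, so ◇(q → □p) fails. ✗
w4: successors {w3}; q → □p there: w3:T. ✓
— 2 worlds.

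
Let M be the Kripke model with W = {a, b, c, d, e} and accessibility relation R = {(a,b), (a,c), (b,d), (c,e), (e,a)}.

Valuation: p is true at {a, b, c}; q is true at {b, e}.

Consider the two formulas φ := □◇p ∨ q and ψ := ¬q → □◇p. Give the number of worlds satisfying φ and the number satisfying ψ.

For □◇p ∨ q:
a: □◇p is F, q is F. ✗
b: □◇p is F, q is T. ✓
c: □◇p is T, q is F. ✓
d: □◇p is T, q is F. ✓
e: □◇p is T, q is T. ✓
— 4 worlds.
For ¬q → □◇p:
a: ¬q is T, □◇p is F. ✗
b: ¬q is F, □◇p is F. ✓
c: ¬q is T, □◇p is T. ✓
d: ¬q is T, □◇p is T. ✓
e: ¬q is F, □◇p is T. ✓
— 4 worlds.

4 and 4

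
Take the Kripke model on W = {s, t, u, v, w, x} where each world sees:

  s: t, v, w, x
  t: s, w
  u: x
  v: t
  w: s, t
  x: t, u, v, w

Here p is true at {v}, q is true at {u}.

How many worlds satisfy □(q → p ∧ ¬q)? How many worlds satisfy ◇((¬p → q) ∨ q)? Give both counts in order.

5 and 2

For □(q → p ∧ ¬q):
s: successors {t, v, w, x}; q → p ∧ ¬q there: t:T, v:T, w:T, x:T. ✓
t: successors {s, w}; q → p ∧ ¬q there: s:T, w:T. ✓
u: successors {x}; q → p ∧ ¬q there: x:T. ✓
v: successors {t}; q → p ∧ ¬q there: t:T. ✓
w: successors {s, t}; q → p ∧ ¬q there: s:T, t:T. ✓
x: successors {t, u, v, w}; q → p ∧ ¬q there: t:T, u:F, v:T, w:T. ✗
— 5 worlds.
For ◇((¬p → q) ∨ q):
s: successors {t, v, w, x}; (¬p → q) ∨ q there: t:F, v:T, w:F, x:F. ✓
t: successors {s, w}; (¬p → q) ∨ q there: s:F, w:F. ✗
u: successors {x}; (¬p → q) ∨ q there: x:F. ✗
v: successors {t}; (¬p → q) ∨ q there: t:F. ✗
w: successors {s, t}; (¬p → q) ∨ q there: s:F, t:F. ✗
x: successors {t, u, v, w}; (¬p → q) ∨ q there: t:F, u:T, v:T, w:F. ✓
— 2 worlds.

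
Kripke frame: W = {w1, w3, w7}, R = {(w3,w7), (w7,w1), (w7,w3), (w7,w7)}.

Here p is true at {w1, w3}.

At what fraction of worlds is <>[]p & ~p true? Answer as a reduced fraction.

w1: <>[]p is F, ~p is F. ✗
w3: <>[]p is F, ~p is F. ✗
w7: <>[]p is T, ~p is T. ✓
That's 1 of 3 worlds, so 1/3.

1/3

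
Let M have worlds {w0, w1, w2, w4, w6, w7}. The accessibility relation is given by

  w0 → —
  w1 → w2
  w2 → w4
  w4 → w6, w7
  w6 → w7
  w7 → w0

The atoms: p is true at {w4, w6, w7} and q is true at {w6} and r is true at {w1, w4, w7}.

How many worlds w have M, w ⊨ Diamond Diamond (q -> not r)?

4

w0: no successors, so Diamond Diamond (q -> not r) fails. ✗
w1: successors {w2}; Diamond (q -> not r) there: w2:T. ✓
w2: successors {w4}; Diamond (q -> not r) there: w4:T. ✓
w4: successors {w6, w7}; Diamond (q -> not r) there: w6:T, w7:T. ✓
w6: successors {w7}; Diamond (q -> not r) there: w7:T. ✓
w7: successors {w0}; Diamond (q -> not r) there: w0:F. ✗
Satisfying worlds: {w1, w2, w4, w6}.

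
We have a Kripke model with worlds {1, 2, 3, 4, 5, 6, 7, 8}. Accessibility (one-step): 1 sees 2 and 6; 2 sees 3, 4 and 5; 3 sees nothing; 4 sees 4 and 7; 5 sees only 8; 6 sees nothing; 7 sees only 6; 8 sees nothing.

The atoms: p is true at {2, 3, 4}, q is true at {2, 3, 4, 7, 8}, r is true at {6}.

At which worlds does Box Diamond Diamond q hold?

{3, 6, 8}

1: successors {2, 6}; Diamond Diamond q there: 2:T, 6:F. ✗
2: successors {3, 4, 5}; Diamond Diamond q there: 3:F, 4:T, 5:F. ✗
3: no successors, so Box Diamond Diamond q holds vacuously. ✓
4: successors {4, 7}; Diamond Diamond q there: 4:T, 7:F. ✗
5: successors {8}; Diamond Diamond q there: 8:F. ✗
6: no successors, so Box Diamond Diamond q holds vacuously. ✓
7: successors {6}; Diamond Diamond q there: 6:F. ✗
8: no successors, so Box Diamond Diamond q holds vacuously. ✓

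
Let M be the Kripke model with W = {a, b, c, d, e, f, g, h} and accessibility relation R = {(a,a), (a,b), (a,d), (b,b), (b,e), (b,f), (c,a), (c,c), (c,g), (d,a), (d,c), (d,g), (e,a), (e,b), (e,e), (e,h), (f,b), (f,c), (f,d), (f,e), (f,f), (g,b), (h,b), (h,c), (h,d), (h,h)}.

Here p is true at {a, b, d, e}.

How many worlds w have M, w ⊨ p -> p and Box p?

5

a: p is T, p and Box p is T. ✓
b: p is T, p and Box p is F. ✗
c: p is F, p and Box p is F. ✓
d: p is T, p and Box p is F. ✗
e: p is T, p and Box p is F. ✗
f: p is F, p and Box p is F. ✓
g: p is F, p and Box p is F. ✓
h: p is F, p and Box p is F. ✓
Satisfying worlds: {a, c, f, g, h}.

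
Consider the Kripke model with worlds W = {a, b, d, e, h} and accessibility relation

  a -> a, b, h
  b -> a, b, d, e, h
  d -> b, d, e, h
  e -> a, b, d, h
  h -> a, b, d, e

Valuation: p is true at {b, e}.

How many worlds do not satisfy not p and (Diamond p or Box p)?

2

a: not p is T, Diamond p or Box p is T. ✓
b: not p is F, Diamond p or Box p is T. ✗
d: not p is T, Diamond p or Box p is T. ✓
e: not p is F, Diamond p or Box p is T. ✗
h: not p is T, Diamond p or Box p is T. ✓
Satisfying worlds: {a, d, h}.
So not p and (Diamond p or Box p) fails at the other 2 worlds.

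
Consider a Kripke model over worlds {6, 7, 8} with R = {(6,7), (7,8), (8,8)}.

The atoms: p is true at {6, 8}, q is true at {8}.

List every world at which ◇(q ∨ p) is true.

6: successors {7}; q ∨ p there: 7:F. ✗
7: successors {8}; q ∨ p there: 8:T. ✓
8: successors {8}; q ∨ p there: 8:T. ✓

{7, 8}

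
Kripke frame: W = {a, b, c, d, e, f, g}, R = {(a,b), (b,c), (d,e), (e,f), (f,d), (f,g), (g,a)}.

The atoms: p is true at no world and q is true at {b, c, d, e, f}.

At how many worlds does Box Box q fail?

a: successors {b}; Box q there: b:T. ✓
b: successors {c}; Box q there: c:T. ✓
c: no successors, so Box Box q holds vacuously. ✓
d: successors {e}; Box q there: e:T. ✓
e: successors {f}; Box q there: f:F. ✗
f: successors {d, g}; Box q there: d:T, g:F. ✗
g: successors {a}; Box q there: a:T. ✓
Satisfying worlds: {a, b, c, d, g}.
So Box Box q fails at the other 2 worlds.

2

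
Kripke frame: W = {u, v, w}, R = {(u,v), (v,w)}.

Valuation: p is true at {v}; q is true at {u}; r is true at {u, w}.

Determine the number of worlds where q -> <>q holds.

2

u: q is T, <>q is F. ✗
v: q is F, <>q is F. ✓
w: q is F, <>q is F. ✓
Satisfying worlds: {v, w}.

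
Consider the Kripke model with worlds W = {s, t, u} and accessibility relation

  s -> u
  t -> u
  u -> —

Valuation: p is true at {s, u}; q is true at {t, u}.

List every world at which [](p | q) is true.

s: successors {u}; p | q there: u:T. ✓
t: successors {u}; p | q there: u:T. ✓
u: no successors, so [](p | q) holds vacuously. ✓

{s, t, u}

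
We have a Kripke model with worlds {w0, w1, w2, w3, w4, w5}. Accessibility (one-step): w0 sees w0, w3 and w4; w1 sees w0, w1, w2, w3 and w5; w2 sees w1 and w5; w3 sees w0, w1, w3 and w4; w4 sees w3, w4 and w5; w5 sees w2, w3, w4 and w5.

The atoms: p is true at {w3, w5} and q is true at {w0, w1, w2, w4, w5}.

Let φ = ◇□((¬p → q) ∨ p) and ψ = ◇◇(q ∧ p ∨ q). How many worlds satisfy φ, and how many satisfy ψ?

6 and 6

For ◇□((¬p → q) ∨ p):
w0: successors {w0, w3, w4}; □((¬p → q) ∨ p) there: w0:T, w3:T, w4:T. ✓
w1: successors {w0, w1, w2, w3, w5}; □((¬p → q) ∨ p) there: w0:T, w1:T, w2:T, w3:T, w5:T. ✓
w2: successors {w1, w5}; □((¬p → q) ∨ p) there: w1:T, w5:T. ✓
w3: successors {w0, w1, w3, w4}; □((¬p → q) ∨ p) there: w0:T, w1:T, w3:T, w4:T. ✓
w4: successors {w3, w4, w5}; □((¬p → q) ∨ p) there: w3:T, w4:T, w5:T. ✓
w5: successors {w2, w3, w4, w5}; □((¬p → q) ∨ p) there: w2:T, w3:T, w4:T, w5:T. ✓
— 6 worlds.
For ◇◇(q ∧ p ∨ q):
w0: successors {w0, w3, w4}; ◇(q ∧ p ∨ q) there: w0:T, w3:T, w4:T. ✓
w1: successors {w0, w1, w2, w3, w5}; ◇(q ∧ p ∨ q) there: w0:T, w1:T, w2:T, w3:T, w5:T. ✓
w2: successors {w1, w5}; ◇(q ∧ p ∨ q) there: w1:T, w5:T. ✓
w3: successors {w0, w1, w3, w4}; ◇(q ∧ p ∨ q) there: w0:T, w1:T, w3:T, w4:T. ✓
w4: successors {w3, w4, w5}; ◇(q ∧ p ∨ q) there: w3:T, w4:T, w5:T. ✓
w5: successors {w2, w3, w4, w5}; ◇(q ∧ p ∨ q) there: w2:T, w3:T, w4:T, w5:T. ✓
— 6 worlds.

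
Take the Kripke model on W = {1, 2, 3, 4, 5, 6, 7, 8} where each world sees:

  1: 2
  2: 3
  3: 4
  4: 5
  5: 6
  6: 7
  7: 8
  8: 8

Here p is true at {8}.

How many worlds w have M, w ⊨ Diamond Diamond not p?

5

1: successors {2}; Diamond not p there: 2:T. ✓
2: successors {3}; Diamond not p there: 3:T. ✓
3: successors {4}; Diamond not p there: 4:T. ✓
4: successors {5}; Diamond not p there: 5:T. ✓
5: successors {6}; Diamond not p there: 6:T. ✓
6: successors {7}; Diamond not p there: 7:F. ✗
7: successors {8}; Diamond not p there: 8:F. ✗
8: successors {8}; Diamond not p there: 8:F. ✗
Satisfying worlds: {1, 2, 3, 4, 5}.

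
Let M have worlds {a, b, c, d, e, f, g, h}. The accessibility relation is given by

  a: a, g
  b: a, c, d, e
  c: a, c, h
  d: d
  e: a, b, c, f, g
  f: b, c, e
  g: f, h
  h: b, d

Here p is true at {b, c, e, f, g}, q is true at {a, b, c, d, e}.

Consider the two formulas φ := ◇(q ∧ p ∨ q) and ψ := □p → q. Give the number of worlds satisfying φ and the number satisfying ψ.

7 and 7

For ◇(q ∧ p ∨ q):
a: successors {a, g}; q ∧ p ∨ q there: a:T, g:F. ✓
b: successors {a, c, d, e}; q ∧ p ∨ q there: a:T, c:T, d:T, e:T. ✓
c: successors {a, c, h}; q ∧ p ∨ q there: a:T, c:T, h:F. ✓
d: successors {d}; q ∧ p ∨ q there: d:T. ✓
e: successors {a, b, c, f, g}; q ∧ p ∨ q there: a:T, b:T, c:T, f:F, g:F. ✓
f: successors {b, c, e}; q ∧ p ∨ q there: b:T, c:T, e:T. ✓
g: successors {f, h}; q ∧ p ∨ q there: f:F, h:F. ✗
h: successors {b, d}; q ∧ p ∨ q there: b:T, d:T. ✓
— 7 worlds.
For □p → q:
a: □p is F, q is T. ✓
b: □p is F, q is T. ✓
c: □p is F, q is T. ✓
d: □p is F, q is T. ✓
e: □p is F, q is T. ✓
f: □p is T, q is F. ✗
g: □p is F, q is F. ✓
h: □p is F, q is F. ✓
— 7 worlds.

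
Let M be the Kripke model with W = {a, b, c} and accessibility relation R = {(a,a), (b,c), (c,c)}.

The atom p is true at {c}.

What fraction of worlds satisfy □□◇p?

2/3

a: successors {a}; □◇p there: a:F. ✗
b: successors {c}; □◇p there: c:T. ✓
c: successors {c}; □◇p there: c:T. ✓
That's 2 of 3 worlds, so 2/3.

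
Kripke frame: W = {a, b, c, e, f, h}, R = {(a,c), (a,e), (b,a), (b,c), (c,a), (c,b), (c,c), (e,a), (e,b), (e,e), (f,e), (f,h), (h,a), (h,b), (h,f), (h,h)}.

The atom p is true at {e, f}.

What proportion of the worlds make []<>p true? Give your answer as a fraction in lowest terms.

1/6

a: successors {c, e}; <>p there: c:F, e:T. ✗
b: successors {a, c}; <>p there: a:T, c:F. ✗
c: successors {a, b, c}; <>p there: a:T, b:F, c:F. ✗
e: successors {a, b, e}; <>p there: a:T, b:F, e:T. ✗
f: successors {e, h}; <>p there: e:T, h:T. ✓
h: successors {a, b, f, h}; <>p there: a:T, b:F, f:T, h:T. ✗
That's 1 of 6 worlds, so 1/6.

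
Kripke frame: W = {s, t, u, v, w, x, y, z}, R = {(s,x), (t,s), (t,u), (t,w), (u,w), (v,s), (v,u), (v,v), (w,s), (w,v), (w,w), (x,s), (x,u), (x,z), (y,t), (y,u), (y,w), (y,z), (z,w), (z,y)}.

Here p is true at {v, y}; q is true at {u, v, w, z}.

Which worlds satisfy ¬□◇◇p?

s: □◇◇p is T. ✗
t: □◇◇p is F. ✓
u: □◇◇p is T. ✗
v: □◇◇p is F. ✓
w: □◇◇p is F. ✓
x: □◇◇p is F. ✓
y: □◇◇p is T. ✗
z: □◇◇p is T. ✗

{t, v, w, x}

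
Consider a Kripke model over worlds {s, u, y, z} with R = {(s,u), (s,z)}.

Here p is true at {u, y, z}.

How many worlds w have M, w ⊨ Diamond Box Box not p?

s: successors {u, z}; Box Box not p there: u:T, z:T. ✓
u: no successors, so Diamond Box Box not p fails. ✗
y: no successors, so Diamond Box Box not p fails. ✗
z: no successors, so Diamond Box Box not p fails. ✗
Satisfying worlds: {s}.

1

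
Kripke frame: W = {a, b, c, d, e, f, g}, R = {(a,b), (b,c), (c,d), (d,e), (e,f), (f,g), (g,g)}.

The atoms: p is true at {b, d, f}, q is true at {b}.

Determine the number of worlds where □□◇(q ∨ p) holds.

a: successors {b}; □◇(q ∨ p) there: b:T. ✓
b: successors {c}; □◇(q ∨ p) there: c:F. ✗
c: successors {d}; □◇(q ∨ p) there: d:T. ✓
d: successors {e}; □◇(q ∨ p) there: e:F. ✗
e: successors {f}; □◇(q ∨ p) there: f:F. ✗
f: successors {g}; □◇(q ∨ p) there: g:F. ✗
g: successors {g}; □◇(q ∨ p) there: g:F. ✗
Satisfying worlds: {a, c}.

2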